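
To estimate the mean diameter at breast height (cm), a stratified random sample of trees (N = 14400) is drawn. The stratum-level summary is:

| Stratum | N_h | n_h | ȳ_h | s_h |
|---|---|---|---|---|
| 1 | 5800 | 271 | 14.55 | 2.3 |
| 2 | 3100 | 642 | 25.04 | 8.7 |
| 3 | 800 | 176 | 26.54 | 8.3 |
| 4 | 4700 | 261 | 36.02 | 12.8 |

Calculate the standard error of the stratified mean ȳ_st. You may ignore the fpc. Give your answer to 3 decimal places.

SE(ȳ_st) ≈ 0.277

V̂(ȳ_st) = Σ W_h² s_h²/n_h, with W_h = N_h/N and N = 14400:
  stratum 1: (5800/14400)²·2.3²/271 = 0.00316678
  stratum 2: (3100/14400)²·8.7²/642 = 0.00546389
  stratum 3: (800/14400)²·8.3²/176 = 0.00120809
  stratum 4: (4700/14400)²·12.8²/261 = 0.0668729
V̂(ȳ_st) = 0.0767117
SE(ȳ_st) = √0.0767117 = 0.276969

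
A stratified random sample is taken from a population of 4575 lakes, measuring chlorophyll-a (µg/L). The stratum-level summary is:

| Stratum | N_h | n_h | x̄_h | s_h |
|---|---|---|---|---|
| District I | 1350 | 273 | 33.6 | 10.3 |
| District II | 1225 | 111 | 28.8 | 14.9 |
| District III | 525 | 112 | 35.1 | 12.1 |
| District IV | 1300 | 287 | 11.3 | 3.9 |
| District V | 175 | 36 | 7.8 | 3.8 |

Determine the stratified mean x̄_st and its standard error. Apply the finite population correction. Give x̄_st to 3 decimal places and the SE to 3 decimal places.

x̄_st = Σ W_h x̄_h = (1350·33.6 + 1225·28.8 + 525·35.1 + 1300·11.3 + 175·7.8)/4575 = 25.16339
V̂(x̄_st) = Σ W_h² (1 − n_h/N_h) s_h²/n_h, with W_h = N_h/N and N = 4575:
  stratum District I: (1350/4575)²·(1 − 273/1350)·10.3²/273 = 0.0269947
  stratum District II: (1225/4575)²·(1 − 111/1225)·14.9²/111 = 0.130403
  stratum District III: (525/4575)²·(1 − 112/525)·12.1²/112 = 0.0135419
  stratum District IV: (1300/4575)²·(1 − 287/1300)·3.9²/287 = 0.0033344
  stratum District V: (175/4575)²·(1 − 36/175)·3.8²/36 = 0.00046616
V̂(x̄_st) = 0.174741
SE(x̄_st) = √0.174741 = 0.41802

x̄_st ≈ 25.163, SE ≈ 0.418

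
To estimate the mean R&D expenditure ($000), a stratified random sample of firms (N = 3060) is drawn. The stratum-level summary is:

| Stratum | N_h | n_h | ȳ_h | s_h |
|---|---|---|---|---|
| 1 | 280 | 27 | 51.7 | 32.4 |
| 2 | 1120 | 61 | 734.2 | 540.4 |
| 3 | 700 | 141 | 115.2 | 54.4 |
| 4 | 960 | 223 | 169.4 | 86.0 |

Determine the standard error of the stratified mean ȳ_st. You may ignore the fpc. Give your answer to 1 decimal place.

V̂(ȳ_st) = Σ W_h² s_h²/n_h, with W_h = N_h/N and N = 3060:
  stratum 1: (280/3060)²·32.4²/27 = 0.325536
  stratum 2: (1120/3060)²·540.4²/61 = 641.348
  stratum 3: (700/3060)²·54.4²/141 = 1.09833
  stratum 4: (960/3060)²·86.0²/223 = 3.26431
V̂(ȳ_st) = 646.037
SE(ȳ_st) = √646.037 = 25.4173

SE(ȳ_st) ≈ 25.4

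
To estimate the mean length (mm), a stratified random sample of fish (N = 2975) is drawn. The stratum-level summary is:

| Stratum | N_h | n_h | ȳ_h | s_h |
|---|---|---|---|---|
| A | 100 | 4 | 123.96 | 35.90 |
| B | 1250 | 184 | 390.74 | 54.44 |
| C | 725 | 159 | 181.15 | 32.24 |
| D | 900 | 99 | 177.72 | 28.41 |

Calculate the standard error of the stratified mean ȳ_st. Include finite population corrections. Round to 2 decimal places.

SE(ȳ_st) ≈ 1.93

V̂(ȳ_st) = Σ W_h² (1 − n_h/N_h) s_h²/n_h, with W_h = N_h/N and N = 2975:
  stratum A: (100/2975)²·(1 − 4/100)·35.90²/4 = 0.349483
  stratum B: (1250/2975)²·(1 − 184/1250)·54.44²/184 = 2.425
  stratum C: (725/2975)²·(1 − 159/725)·32.24²/159 = 0.303091
  stratum D: (900/2975)²·(1 − 99/900)·28.41²/99 = 0.664062
V̂(ȳ_st) = 3.74164
SE(ȳ_st) = √3.74164 = 1.93433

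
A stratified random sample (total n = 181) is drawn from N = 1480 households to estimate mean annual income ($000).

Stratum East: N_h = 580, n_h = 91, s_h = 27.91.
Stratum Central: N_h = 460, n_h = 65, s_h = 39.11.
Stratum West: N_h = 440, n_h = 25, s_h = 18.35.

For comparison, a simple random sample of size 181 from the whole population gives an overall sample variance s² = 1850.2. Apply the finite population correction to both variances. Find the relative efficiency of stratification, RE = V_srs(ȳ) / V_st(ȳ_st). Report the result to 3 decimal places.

RE ≈ 2.145

V̂(ȳ_st) = Σ W_h² (1 − n_h/N_h) s_h²/n_h, with W_h = N_h/N and N = 1480:
  stratum East: (580/1480)²·(1 − 91/580)·27.91²/91 = 1.10839
  stratum Central: (460/1480)²·(1 − 65/460)·39.11²/65 = 1.95206
  stratum West: (440/1480)²·(1 − 25/440)·18.35²/25 = 1.12282
V_st = 4.18327
V_srs = (1 − 181/1480)·1850.2/181 = 8.97196
Relative efficiency = V_srs / V_st = 8.97196/4.18327 = 2.1447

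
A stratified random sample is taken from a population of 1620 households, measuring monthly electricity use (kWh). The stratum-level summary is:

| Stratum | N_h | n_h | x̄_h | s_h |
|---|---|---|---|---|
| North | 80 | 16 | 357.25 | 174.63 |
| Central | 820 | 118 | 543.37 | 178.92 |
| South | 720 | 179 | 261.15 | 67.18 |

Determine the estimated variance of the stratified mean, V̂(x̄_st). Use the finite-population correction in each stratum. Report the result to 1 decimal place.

V̂(x̄_st) = Σ W_h² (1 − n_h/N_h) s_h²/n_h, with W_h = N_h/N and N = 1620:
  stratum North: (80/1620)²·(1 − 16/80)·174.63²/16 = 3.71841
  stratum Central: (820/1620)²·(1 − 118/820)·178.92²/118 = 59.5054
  stratum South: (720/1620)²·(1 − 179/720)·67.18²/179 = 3.7422
V̂(x̄_st) = 66.9661

V̂(x̄_st) ≈ 67.0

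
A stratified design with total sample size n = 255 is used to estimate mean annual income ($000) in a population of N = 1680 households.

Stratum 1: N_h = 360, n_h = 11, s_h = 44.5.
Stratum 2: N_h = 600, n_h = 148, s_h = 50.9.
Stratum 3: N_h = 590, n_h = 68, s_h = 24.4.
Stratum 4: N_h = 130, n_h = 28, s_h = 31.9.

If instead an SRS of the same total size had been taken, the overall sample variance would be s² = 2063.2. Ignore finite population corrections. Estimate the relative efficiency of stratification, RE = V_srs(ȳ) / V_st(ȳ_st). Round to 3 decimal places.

RE ≈ 0.686

V̂(ȳ_st) = Σ W_h² s_h²/n_h, with W_h = N_h/N and N = 1680:
  stratum 1: (360/1680)²·44.5²/11 = 8.26635
  stratum 2: (600/1680)²·50.9²/148 = 2.23284
  stratum 3: (590/1680)²·24.4²/68 = 1.07983
  stratum 4: (130/1680)²·31.9²/28 = 0.217616
V_st = 11.7966
V_srs = s²/n = 2063.2/255 = 8.09098
Relative efficiency = V_srs / V_st = 8.09098/11.7966 = 0.6859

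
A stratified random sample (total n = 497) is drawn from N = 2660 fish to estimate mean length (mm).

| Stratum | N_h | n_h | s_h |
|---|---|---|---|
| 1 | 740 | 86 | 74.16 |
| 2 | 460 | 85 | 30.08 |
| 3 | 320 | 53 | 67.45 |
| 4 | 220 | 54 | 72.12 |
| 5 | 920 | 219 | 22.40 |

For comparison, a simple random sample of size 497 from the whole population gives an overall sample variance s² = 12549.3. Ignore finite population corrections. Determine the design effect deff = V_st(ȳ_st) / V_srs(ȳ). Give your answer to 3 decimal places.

deff ≈ 0.295

V̂(ȳ_st) = Σ W_h² s_h²/n_h, with W_h = N_h/N and N = 2660:
  stratum 1: (740/2660)²·74.16²/86 = 4.94927
  stratum 2: (460/2660)²·30.08²/85 = 0.318338
  stratum 3: (320/2660)²·67.45²/53 = 1.24229
  stratum 4: (220/2660)²·72.12²/54 = 0.65887
  stratum 5: (920/2660)²·22.40²/219 = 0.274072
V_st = 7.44285
V_srs = s²/n = 12549.3/497 = 25.2501
deff = V_st / V_srs = 7.44285/25.2501 = 0.2948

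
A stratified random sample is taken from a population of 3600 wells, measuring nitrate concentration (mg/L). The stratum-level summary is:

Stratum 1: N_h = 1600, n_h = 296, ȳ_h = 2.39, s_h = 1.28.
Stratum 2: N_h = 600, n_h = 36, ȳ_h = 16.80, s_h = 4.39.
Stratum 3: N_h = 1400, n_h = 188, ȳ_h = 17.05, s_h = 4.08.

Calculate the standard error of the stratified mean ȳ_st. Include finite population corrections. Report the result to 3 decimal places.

V̂(ȳ_st) = Σ W_h² (1 − n_h/N_h) s_h²/n_h, with W_h = N_h/N and N = 3600:
  stratum 1: (1600/3600)²·(1 − 296/1600)·1.28²/296 = 0.000891088
  stratum 2: (600/3600)²·(1 − 36/600)·4.39²/36 = 0.0139782
  stratum 3: (1400/3600)²·(1 − 188/1400)·4.08²/188 = 0.0115928
V̂(ȳ_st) = 0.0264621
SE(ȳ_st) = √0.0264621 = 0.162672

SE(ȳ_st) ≈ 0.163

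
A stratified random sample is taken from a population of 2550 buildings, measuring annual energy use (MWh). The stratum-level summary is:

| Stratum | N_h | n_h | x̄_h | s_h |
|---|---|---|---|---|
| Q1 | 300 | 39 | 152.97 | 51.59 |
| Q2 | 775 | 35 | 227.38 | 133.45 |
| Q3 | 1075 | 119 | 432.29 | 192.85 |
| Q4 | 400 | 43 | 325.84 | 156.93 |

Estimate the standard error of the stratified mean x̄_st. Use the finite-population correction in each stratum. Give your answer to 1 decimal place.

V̂(x̄_st) = Σ W_h² (1 − n_h/N_h) s_h²/n_h, with W_h = N_h/N and N = 2550:
  stratum Q1: (300/2550)²·(1 − 39/300)·51.59²/39 = 0.821765
  stratum Q2: (775/2550)²·(1 − 35/775)·133.45²/35 = 44.8768
  stratum Q3: (1075/2550)²·(1 − 119/1075)·192.85²/119 = 49.3945
  stratum Q4: (400/2550)²·(1 − 43/400)·156.93²/43 = 12.5774
V̂(x̄_st) = 107.67
SE(x̄_st) = √107.67 = 10.3764

SE(x̄_st) ≈ 10.4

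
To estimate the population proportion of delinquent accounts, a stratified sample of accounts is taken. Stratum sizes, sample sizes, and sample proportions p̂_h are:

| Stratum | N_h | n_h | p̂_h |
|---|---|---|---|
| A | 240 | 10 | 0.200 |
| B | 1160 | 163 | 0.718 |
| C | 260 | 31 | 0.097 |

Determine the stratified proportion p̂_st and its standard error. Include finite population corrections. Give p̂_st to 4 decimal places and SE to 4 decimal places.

p̂_st ≈ 0.5458, SE ≈ 0.0307

N = 1660; stratum weights W_h = N_h/N.
p̂_st = Σ W_h p̂_h = (240·0.200 + 1160·0.718 + 260·0.097)/1660 = 0.54584
V̂(p̂_st) = Σ W_h² (1 − n_h/N_h) p̂_h(1−p̂_h)/(n_h−1):
  stratum A: (240/1660)²·(1 − 10/240)·0.200·0.800/9 = 0.000356123
  stratum B: (1160/1660)²·(1 − 163/1160)·0.718·0.282/162 = 0.00052456
  stratum C: (260/1660)²·(1 − 31/260)·0.097·0.903/30 = 6.30857e-05
V̂(p̂_st) = 0.000943769; SE = √V̂ = 0.0307208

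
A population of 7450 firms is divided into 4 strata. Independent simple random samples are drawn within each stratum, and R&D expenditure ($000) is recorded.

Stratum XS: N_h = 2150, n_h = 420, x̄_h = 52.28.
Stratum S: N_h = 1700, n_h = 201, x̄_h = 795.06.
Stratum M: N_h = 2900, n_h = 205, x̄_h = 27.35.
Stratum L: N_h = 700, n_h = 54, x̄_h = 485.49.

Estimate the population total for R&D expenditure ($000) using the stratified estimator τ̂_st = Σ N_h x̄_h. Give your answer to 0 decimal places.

τ̂_st = Σ N_h x̄_h = 2150·52.28 + 1700·795.06 + 2900·27.35 + 700·485.49 = 1883162

τ̂_st ≈ 1883162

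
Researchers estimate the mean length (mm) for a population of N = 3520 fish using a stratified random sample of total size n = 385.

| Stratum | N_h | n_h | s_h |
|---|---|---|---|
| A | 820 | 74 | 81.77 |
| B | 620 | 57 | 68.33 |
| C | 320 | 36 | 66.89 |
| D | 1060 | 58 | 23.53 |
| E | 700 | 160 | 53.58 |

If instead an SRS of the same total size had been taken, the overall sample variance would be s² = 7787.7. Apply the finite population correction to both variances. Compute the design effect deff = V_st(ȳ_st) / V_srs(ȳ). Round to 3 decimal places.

V̂(ȳ_st) = Σ W_h² (1 − n_h/N_h) s_h²/n_h, with W_h = N_h/N and N = 3520:
  stratum A: (820/3520)²·(1 − 74/820)·81.77²/74 = 4.46091
  stratum B: (620/3520)²·(1 − 57/620)·68.33²/57 = 2.30761
  stratum C: (320/3520)²·(1 − 36/320)·66.89²/36 = 0.911597
  stratum D: (1060/3520)²·(1 − 58/1060)·23.53²/58 = 0.818284
  stratum E: (700/3520)²·(1 − 160/700)·53.58²/160 = 0.547384
V_st = 9.04579
V_srs = (1 − 385/3520)·7787.7/385 = 18.0154
deff = V_st / V_srs = 9.04579/18.0154 = 0.5021

deff ≈ 0.502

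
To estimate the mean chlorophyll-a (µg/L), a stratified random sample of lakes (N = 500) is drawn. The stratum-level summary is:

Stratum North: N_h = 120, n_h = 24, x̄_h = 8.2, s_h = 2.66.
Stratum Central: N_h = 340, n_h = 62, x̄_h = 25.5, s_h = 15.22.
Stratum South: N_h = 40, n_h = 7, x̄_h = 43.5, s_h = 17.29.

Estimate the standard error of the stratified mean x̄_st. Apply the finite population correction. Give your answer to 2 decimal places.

V̂(x̄_st) = Σ W_h² (1 − n_h/N_h) s_h²/n_h, with W_h = N_h/N and N = 500:
  stratum North: (120/500)²·(1 − 24/120)·2.66²/24 = 0.0135852
  stratum Central: (340/500)²·(1 − 62/340)·15.22²/62 = 1.41261
  stratum South: (40/500)²·(1 − 7/40)·17.29²/7 = 0.225489
V̂(x̄_st) = 1.65168
SE(x̄_st) = √1.65168 = 1.28518

SE(x̄_st) ≈ 1.29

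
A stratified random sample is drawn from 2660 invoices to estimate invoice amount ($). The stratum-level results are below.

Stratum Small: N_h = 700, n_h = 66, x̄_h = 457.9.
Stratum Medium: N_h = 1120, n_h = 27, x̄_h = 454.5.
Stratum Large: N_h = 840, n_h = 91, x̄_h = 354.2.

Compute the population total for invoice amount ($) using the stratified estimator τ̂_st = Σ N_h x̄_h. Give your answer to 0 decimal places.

τ̂_st = Σ N_h x̄_h = 700·457.9 + 1120·454.5 + 840·354.2 = 1127098

τ̂_st ≈ 1127098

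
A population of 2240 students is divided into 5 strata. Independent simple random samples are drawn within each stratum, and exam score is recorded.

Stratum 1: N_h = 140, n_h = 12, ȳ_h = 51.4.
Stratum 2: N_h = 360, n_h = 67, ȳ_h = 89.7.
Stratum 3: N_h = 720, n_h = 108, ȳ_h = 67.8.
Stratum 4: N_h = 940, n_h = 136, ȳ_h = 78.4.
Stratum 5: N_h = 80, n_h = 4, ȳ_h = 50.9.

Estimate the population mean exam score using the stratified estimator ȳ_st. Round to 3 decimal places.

ȳ_st ≈ 74.139

N = Σ N_h = 2240. Stratum weights W_h = N_h/N.
ȳ_st = (140·51.4 + 360·89.7 + 720·67.8 + 940·78.4 + 80·50.9) / 2240 = 74.13929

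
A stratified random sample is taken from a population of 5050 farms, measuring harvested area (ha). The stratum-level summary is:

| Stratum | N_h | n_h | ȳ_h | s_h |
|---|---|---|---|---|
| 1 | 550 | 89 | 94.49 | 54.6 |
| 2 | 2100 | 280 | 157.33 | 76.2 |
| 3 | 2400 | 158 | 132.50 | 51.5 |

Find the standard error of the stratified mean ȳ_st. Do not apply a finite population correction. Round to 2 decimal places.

V̂(ȳ_st) = Σ W_h² s_h²/n_h, with W_h = N_h/N and N = 5050:
  stratum 1: (550/5050)²·54.6²/89 = 0.397318
  stratum 2: (2100/5050)²·76.2²/280 = 3.58598
  stratum 3: (2400/5050)²·51.5²/158 = 3.79138
V̂(ȳ_st) = 7.77467
SE(ȳ_st) = √7.77467 = 2.78831

SE(ȳ_st) ≈ 2.79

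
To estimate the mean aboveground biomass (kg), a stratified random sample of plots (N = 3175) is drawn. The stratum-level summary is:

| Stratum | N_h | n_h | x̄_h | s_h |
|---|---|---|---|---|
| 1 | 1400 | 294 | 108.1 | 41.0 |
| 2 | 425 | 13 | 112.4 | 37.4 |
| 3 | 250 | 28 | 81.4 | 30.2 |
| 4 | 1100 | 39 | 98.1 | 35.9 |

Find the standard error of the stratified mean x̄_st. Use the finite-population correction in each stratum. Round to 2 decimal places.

SE(x̄_st) ≈ 2.60

V̂(x̄_st) = Σ W_h² (1 − n_h/N_h) s_h²/n_h, with W_h = N_h/N and N = 3175:
  stratum 1: (1400/3175)²·(1 − 294/1400)·41.0²/294 = 0.878246
  stratum 2: (425/3175)²·(1 − 13/425)·37.4²/13 = 1.86895
  stratum 3: (250/3175)²·(1 − 28/250)·30.2²/28 = 0.179333
  stratum 4: (1100/3175)²·(1 − 39/1100)·35.9²/39 = 3.826
V̂(x̄_st) = 6.75253
SE(x̄_st) = √6.75253 = 2.59856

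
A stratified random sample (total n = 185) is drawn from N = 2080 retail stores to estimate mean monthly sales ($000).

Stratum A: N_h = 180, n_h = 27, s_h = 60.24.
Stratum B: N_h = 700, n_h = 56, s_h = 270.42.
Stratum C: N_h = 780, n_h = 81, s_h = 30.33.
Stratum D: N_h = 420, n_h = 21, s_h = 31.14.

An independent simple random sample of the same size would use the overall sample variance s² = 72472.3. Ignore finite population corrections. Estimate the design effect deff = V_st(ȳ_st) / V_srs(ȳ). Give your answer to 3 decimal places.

V̂(ȳ_st) = Σ W_h² s_h²/n_h, with W_h = N_h/N and N = 2080:
  stratum A: (180/2080)²·60.24²/27 = 1.00652
  stratum B: (700/2080)²·270.42²/56 = 147.897
  stratum C: (780/2080)²·30.33²/81 = 1.59706
  stratum D: (420/2080)²·31.14²/21 = 1.88274
V_st = 152.383
V_srs = s²/n = 72472.3/185 = 391.742
deff = V_st / V_srs = 152.383/391.742 = 0.3890

deff ≈ 0.389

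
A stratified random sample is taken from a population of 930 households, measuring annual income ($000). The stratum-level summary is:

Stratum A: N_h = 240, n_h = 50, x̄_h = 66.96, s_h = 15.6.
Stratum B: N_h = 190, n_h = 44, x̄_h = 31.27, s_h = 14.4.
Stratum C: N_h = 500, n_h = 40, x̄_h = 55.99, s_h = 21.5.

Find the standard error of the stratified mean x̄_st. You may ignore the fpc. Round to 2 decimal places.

V̂(x̄_st) = Σ W_h² s_h²/n_h, with W_h = N_h/N and N = 930:
  stratum A: (240/930)²·15.6²/50 = 0.324142
  stratum B: (190/930)²·14.4²/44 = 0.196704
  stratum C: (500/930)²·21.5²/40 = 3.34034
V̂(x̄_st) = 3.86119
SE(x̄_st) = √3.86119 = 1.96499

SE(x̄_st) ≈ 1.96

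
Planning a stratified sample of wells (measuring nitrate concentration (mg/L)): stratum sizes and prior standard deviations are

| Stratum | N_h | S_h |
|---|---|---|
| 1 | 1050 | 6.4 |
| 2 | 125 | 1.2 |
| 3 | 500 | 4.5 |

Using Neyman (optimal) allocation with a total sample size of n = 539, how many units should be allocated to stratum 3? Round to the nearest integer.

Neyman allocation: n_h = n · N_h S_h / Σ N_i S_i, with n = 539.
  stratum 1: N_h·S_h = 1050·6.4 = 6720.00
  stratum 2: N_h·S_h = 125·1.2 = 150.00
  stratum 3: N_h·S_h = 500·4.5 = 2250.00
Σ N_h S_h = 9120.00
n for stratum 3 = 539·2250.00/9120.00 = 132.977 → 133

133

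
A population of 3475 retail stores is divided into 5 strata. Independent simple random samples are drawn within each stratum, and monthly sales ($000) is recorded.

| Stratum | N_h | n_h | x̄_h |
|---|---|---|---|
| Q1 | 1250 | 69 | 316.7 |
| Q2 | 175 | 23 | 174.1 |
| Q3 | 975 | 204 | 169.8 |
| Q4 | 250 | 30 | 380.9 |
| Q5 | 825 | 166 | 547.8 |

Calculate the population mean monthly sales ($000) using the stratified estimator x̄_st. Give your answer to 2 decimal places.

x̄_st ≈ 327.79

N = Σ N_h = 3475. Stratum weights W_h = N_h/N.
x̄_st = (1250·316.7 + 175·174.1 + 975·169.8 + 250·380.9 + 825·547.8) / 3475 = 327.7863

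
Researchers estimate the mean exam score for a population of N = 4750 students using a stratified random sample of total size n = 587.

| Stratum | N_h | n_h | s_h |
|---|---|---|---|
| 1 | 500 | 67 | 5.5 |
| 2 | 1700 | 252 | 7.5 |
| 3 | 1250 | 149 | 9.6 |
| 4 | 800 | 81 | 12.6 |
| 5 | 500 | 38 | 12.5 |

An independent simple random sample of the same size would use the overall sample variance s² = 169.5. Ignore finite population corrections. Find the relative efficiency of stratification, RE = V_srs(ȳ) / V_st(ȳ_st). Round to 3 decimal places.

V̂(ȳ_st) = Σ W_h² s_h²/n_h, with W_h = N_h/N and N = 4750:
  stratum 1: (500/4750)²·5.5²/67 = 0.00500269
  stratum 2: (1700/4750)²·7.5²/252 = 0.0285912
  stratum 3: (1250/4750)²·9.6²/149 = 0.042834
  stratum 4: (800/4750)²·12.6²/81 = 0.0555967
  stratum 5: (500/4750)²·12.5²/38 = 0.0455606
V_st = 0.177585
V_srs = s²/n = 169.5/587 = 0.288756
Relative efficiency = V_srs / V_st = 0.288756/0.177585 = 1.6260

RE ≈ 1.626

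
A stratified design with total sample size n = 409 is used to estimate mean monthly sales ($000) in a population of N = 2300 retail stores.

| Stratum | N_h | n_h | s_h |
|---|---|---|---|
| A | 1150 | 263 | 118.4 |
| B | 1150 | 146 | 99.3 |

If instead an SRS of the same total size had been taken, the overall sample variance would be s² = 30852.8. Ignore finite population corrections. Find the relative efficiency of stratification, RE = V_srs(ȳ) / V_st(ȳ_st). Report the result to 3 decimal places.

RE ≈ 2.497

V̂(ȳ_st) = Σ W_h² s_h²/n_h, with W_h = N_h/N and N = 2300:
  stratum A: (1150/2300)²·118.4²/263 = 13.3256
  stratum B: (1150/2300)²·99.3²/146 = 16.8844
V_st = 30.21
V_srs = s²/n = 30852.8/409 = 75.4347
Relative efficiency = V_srs / V_st = 75.4347/30.21 = 2.4970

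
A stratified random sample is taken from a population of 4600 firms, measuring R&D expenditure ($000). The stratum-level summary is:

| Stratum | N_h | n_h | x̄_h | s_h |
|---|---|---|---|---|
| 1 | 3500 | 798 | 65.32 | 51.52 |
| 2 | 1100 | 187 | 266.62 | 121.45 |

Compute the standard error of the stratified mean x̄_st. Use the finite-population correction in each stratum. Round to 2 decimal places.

SE(x̄_st) ≈ 2.29

V̂(x̄_st) = Σ W_h² (1 − n_h/N_h) s_h²/n_h, with W_h = N_h/N and N = 4600:
  stratum 1: (3500/4600)²·(1 − 798/3500)·51.52²/798 = 1.48657
  stratum 2: (1100/4600)²·(1 − 187/1100)·121.45²/187 = 3.7437
V̂(x̄_st) = 5.23028
SE(x̄_st) = √5.23028 = 2.28698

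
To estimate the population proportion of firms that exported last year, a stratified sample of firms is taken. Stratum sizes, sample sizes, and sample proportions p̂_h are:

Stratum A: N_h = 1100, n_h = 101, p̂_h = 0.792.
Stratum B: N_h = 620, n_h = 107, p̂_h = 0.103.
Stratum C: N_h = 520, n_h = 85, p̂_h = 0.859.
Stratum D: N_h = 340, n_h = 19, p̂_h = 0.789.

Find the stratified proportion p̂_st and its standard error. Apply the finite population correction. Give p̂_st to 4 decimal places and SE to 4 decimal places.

p̂_st ≈ 0.6395, SE ≈ 0.0227

N = 2580; stratum weights W_h = N_h/N.
p̂_st = Σ W_h p̂_h = (1100·0.792 + 620·0.103 + 520·0.859 + 340·0.789)/2580 = 0.63953
V̂(p̂_st) = Σ W_h² (1 − n_h/N_h) p̂_h(1−p̂_h)/(n_h−1):
  stratum A: (1100/2580)²·(1 − 101/1100)·0.792·0.208/100 = 0.000271961
  stratum B: (620/2580)²·(1 − 107/620)·0.103·0.897/106 = 4.16479e-05
  stratum C: (520/2580)²·(1 − 85/520)·0.859·0.141/84 = 4.89989e-05
  stratum D: (340/2580)²·(1 − 19/340)·0.789·0.211/18 = 0.000151646
V̂(p̂_st) = 0.000514254; SE = √V̂ = 0.0226772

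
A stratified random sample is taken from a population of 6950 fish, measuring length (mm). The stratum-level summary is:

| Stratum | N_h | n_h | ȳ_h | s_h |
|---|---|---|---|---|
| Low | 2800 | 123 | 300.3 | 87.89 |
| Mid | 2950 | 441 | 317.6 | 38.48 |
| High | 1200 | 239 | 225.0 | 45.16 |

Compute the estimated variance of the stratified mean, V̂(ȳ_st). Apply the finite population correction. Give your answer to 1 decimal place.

V̂(ȳ_st) = Σ W_h² (1 − n_h/N_h) s_h²/n_h, with W_h = N_h/N and N = 6950:
  stratum Low: (2800/6950)²·(1 − 123/2800)·87.89²/123 = 9.74565
  stratum Mid: (2950/6950)²·(1 − 441/2950)·38.48²/441 = 0.514499
  stratum High: (1200/6950)²·(1 − 239/1200)·45.16²/239 = 0.203725
V̂(ȳ_st) = 10.4639

V̂(ȳ_st) ≈ 10.5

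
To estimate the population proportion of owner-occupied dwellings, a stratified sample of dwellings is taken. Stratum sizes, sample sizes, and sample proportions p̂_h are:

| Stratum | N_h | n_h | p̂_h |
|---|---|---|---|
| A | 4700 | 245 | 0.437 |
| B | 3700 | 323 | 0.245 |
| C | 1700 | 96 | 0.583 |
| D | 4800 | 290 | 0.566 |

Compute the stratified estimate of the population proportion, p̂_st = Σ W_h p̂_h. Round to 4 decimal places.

N = 14900; stratum weights W_h = N_h/N.
p̂_st = Σ W_h p̂_h = (4700·0.437 + 3700·0.245 + 1700·0.583 + 4800·0.566)/14900 = 0.44754

p̂_st ≈ 0.4475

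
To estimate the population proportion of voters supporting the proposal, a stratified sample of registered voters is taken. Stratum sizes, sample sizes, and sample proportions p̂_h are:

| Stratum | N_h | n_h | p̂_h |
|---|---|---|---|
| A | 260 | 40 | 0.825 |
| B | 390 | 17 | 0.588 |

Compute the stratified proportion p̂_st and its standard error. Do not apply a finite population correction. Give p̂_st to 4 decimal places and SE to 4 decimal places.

N = 650; stratum weights W_h = N_h/N.
p̂_st = Σ W_h p̂_h = (260·0.825 + 390·0.588)/650 = 0.68280
V̂(p̂_st) = Σ W_h² p̂_h(1−p̂_h)/(n_h−1):
  stratum A: (260/650)²·0.825·0.175/39 = 0.000592308
  stratum B: (390/650)²·0.588·0.412/16 = 0.00545076
V̂(p̂_st) = 0.00604307; SE = √V̂ = 0.0777372

p̂_st ≈ 0.6828, SE ≈ 0.0777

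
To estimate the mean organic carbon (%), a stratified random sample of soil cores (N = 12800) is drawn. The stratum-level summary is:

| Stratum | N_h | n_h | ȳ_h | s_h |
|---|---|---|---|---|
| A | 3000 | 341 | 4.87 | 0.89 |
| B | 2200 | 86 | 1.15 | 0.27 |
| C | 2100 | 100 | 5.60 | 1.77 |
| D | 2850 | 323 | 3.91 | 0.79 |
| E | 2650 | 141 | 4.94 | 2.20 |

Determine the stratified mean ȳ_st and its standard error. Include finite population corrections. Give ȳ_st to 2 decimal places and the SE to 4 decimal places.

ȳ_st = Σ W_h ȳ_h = (3000·4.87 + 2200·1.15 + 2100·5.60 + 2850·3.91 + 2650·4.94)/12800 = 4.15113
V̂(ȳ_st) = Σ W_h² (1 − n_h/N_h) s_h²/n_h, with W_h = N_h/N and N = 12800:
  stratum A: (3000/12800)²·(1 − 341/3000)·0.89²/341 = 0.000113095
  stratum B: (2200/12800)²·(1 − 86/2200)·0.27²/86 = 2.40623e-05
  stratum C: (2100/12800)²·(1 − 100/2100)·1.77²/100 = 0.000803112
  stratum D: (2850/12800)²·(1 − 323/2850)·0.79²/323 = 8.4934e-05
  stratum E: (2650/12800)²·(1 − 141/2650)·2.20²/141 = 0.00139301
V̂(ȳ_st) = 0.00241821
SE(ȳ_st) = √0.00241821 = 0.0491753

ȳ_st ≈ 4.15, SE ≈ 0.0492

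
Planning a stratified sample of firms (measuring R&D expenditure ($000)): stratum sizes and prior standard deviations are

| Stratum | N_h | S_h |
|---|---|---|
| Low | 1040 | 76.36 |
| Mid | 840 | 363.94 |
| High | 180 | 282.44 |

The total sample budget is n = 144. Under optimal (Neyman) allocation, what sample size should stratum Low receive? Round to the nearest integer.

Neyman allocation: n_h = n · N_h S_h / Σ N_i S_i, with n = 144.
  stratum Low: N_h·S_h = 1040·76.36 = 79414.40
  stratum Mid: N_h·S_h = 840·363.94 = 305709.60
  stratum High: N_h·S_h = 180·282.44 = 50839.20
Σ N_h S_h = 435963.20
n for stratum Low = 144·79414.40/435963.20 = 26.231 → 26

26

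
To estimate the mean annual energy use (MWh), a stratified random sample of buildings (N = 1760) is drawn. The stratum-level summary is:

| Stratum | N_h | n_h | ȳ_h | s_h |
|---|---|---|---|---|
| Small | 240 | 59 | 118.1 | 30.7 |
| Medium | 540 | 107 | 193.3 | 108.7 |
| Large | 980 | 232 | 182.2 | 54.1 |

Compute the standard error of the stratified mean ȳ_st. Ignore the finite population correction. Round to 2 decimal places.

V̂(ȳ_st) = Σ W_h² s_h²/n_h, with W_h = N_h/N and N = 1760:
  stratum Small: (240/1760)²·30.7²/59 = 0.297045
  stratum Medium: (540/1760)²·108.7²/107 = 10.3953
  stratum Large: (980/1760)²·54.1²/232 = 3.91141
V̂(ȳ_st) = 14.6038
SE(ȳ_st) = √14.6038 = 3.82149

SE(ȳ_st) ≈ 3.82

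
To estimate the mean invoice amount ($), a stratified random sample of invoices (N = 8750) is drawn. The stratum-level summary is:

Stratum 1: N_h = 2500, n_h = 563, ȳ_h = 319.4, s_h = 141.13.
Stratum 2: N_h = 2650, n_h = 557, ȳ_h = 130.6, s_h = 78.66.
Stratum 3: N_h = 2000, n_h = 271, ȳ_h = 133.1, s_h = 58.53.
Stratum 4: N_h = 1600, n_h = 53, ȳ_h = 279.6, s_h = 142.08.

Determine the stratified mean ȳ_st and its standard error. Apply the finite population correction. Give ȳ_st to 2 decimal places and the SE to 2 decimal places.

ȳ_st = Σ W_h ȳ_h = (2500·319.4 + 2650·130.6 + 2000·133.1 + 1600·279.6)/8750 = 212.36000
V̂(ȳ_st) = Σ W_h² (1 − n_h/N_h) s_h²/n_h, with W_h = N_h/N and N = 8750:
  stratum 1: (2500/8750)²·(1 − 563/2500)·141.13²/563 = 2.23761
  stratum 2: (2650/8750)²·(1 − 557/2650)·78.66²/557 = 0.804733
  stratum 3: (2000/8750)²·(1 − 271/2000)·58.53²/271 = 0.570948
  stratum 4: (1600/8750)²·(1 − 53/1600)·142.08²/53 = 12.3136
V̂(ȳ_st) = 15.9269
SE(ȳ_st) = √15.9269 = 3.99085

ȳ_st ≈ 212.36, SE ≈ 3.99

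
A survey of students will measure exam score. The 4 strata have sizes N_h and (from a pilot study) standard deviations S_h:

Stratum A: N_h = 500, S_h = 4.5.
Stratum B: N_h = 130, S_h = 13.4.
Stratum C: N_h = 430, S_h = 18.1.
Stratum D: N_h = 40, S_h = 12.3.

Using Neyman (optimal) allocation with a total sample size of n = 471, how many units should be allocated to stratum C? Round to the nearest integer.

299

Neyman allocation: n_h = n · N_h S_h / Σ N_i S_i, with n = 471.
  stratum A: N_h·S_h = 500·4.5 = 2250.00
  stratum B: N_h·S_h = 130·13.4 = 1742.00
  stratum C: N_h·S_h = 430·18.1 = 7783.00
  stratum D: N_h·S_h = 40·12.3 = 492.00
Σ N_h S_h = 12267.00
n for stratum C = 471·7783.00/12267.00 = 298.834 → 299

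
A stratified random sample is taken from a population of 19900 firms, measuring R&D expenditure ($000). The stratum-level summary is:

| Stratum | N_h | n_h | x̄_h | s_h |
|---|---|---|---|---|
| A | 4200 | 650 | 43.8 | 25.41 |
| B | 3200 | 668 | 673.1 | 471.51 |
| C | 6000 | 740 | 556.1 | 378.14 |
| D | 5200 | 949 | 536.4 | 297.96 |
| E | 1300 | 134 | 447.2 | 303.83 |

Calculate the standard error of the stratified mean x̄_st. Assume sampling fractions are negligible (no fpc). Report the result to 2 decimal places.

V̂(x̄_st) = Σ W_h² s_h²/n_h, with W_h = N_h/N and N = 19900:
  stratum A: (4200/19900)²·25.41²/650 = 0.0442475
  stratum B: (3200/19900)²·471.51²/668 = 8.60596
  stratum C: (6000/19900)²·378.14²/740 = 17.5659
  stratum D: (5200/19900)²·297.96²/949 = 6.38778
  stratum E: (1300/19900)²·303.83²/134 = 2.93993
V̂(x̄_st) = 35.5438
SE(x̄_st) = √35.5438 = 5.96186

SE(x̄_st) ≈ 5.96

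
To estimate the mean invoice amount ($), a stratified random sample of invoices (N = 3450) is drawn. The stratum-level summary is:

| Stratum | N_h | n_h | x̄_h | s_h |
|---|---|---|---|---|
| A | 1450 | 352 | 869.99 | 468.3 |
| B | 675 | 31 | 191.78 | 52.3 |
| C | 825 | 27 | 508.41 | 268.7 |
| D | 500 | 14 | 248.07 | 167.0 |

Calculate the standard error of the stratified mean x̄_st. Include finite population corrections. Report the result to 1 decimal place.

SE(x̄_st) ≈ 16.6

V̂(x̄_st) = Σ W_h² (1 − n_h/N_h) s_h²/n_h, with W_h = N_h/N and N = 3450:
  stratum A: (1450/3450)²·(1 − 352/1450)·468.3²/352 = 83.337
  stratum B: (675/3450)²·(1 − 31/675)·52.3²/31 = 3.2225
  stratum C: (825/3450)²·(1 − 27/825)·268.7²/27 = 147.908
  stratum D: (500/3450)²·(1 − 14/500)·167.0²/14 = 40.6699
V̂(x̄_st) = 275.137
SE(x̄_st) = √275.137 = 16.5873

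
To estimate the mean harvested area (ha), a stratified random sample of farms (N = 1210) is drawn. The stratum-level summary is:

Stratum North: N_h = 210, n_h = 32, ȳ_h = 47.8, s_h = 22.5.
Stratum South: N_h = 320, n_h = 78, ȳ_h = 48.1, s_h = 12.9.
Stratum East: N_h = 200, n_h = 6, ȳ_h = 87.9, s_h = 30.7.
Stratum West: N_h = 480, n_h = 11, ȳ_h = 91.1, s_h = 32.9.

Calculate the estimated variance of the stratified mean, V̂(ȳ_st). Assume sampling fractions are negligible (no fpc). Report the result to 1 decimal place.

V̂(ȳ_st) = Σ W_h² s_h²/n_h, with W_h = N_h/N and N = 1210:
  stratum North: (210/1210)²·22.5²/32 = 0.476522
  stratum South: (320/1210)²·12.9²/78 = 0.149216
  stratum East: (200/1210)²·30.7²/6 = 4.29156
  stratum West: (480/1210)²·32.9²/11 = 15.485
V̂(ȳ_st) = 20.4023

V̂(ȳ_st) ≈ 20.4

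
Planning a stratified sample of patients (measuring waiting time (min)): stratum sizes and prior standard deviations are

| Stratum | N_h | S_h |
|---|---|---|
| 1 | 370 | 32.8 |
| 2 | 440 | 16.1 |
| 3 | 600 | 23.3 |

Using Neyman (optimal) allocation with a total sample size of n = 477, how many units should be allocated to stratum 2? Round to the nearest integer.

Neyman allocation: n_h = n · N_h S_h / Σ N_i S_i, with n = 477.
  stratum 1: N_h·S_h = 370·32.8 = 12136.00
  stratum 2: N_h·S_h = 440·16.1 = 7084.00
  stratum 3: N_h·S_h = 600·23.3 = 13980.00
Σ N_h S_h = 33200.00
n for stratum 2 = 477·7084.00/33200.00 = 101.779 → 102

102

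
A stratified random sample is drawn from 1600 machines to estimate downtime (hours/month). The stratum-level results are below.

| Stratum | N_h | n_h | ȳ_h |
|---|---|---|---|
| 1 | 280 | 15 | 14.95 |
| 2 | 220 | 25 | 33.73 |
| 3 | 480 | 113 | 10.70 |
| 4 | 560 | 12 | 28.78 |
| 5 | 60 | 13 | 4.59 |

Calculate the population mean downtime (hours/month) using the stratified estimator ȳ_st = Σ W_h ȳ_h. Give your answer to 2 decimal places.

ȳ_st ≈ 20.71

N = Σ N_h = 1600. Stratum weights W_h = N_h/N.
ȳ_st = (280·14.95 + 220·33.73 + 480·10.70 + 560·28.78 + 60·4.59) / 1600 = 20.7093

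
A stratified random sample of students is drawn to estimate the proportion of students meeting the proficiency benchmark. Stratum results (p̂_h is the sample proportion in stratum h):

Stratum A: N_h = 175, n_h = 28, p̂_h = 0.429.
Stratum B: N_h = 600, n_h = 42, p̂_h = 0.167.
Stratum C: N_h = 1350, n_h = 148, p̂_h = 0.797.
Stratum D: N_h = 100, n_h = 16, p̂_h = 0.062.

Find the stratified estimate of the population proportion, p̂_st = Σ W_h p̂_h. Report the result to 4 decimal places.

p̂_st ≈ 0.5651

N = 2225; stratum weights W_h = N_h/N.
p̂_st = Σ W_h p̂_h = (175·0.429 + 600·0.167 + 1350·0.797 + 100·0.062)/2225 = 0.56513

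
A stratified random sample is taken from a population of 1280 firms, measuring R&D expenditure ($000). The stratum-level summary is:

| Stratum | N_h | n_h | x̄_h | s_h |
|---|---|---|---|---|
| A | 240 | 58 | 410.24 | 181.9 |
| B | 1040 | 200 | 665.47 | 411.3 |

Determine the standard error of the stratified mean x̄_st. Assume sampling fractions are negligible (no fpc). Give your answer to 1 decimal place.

V̂(x̄_st) = Σ W_h² s_h²/n_h, with W_h = N_h/N and N = 1280:
  stratum A: (240/1280)²·181.9²/58 = 20.0558
  stratum B: (1040/1280)²·411.3²/200 = 558.386
V̂(x̄_st) = 578.441
SE(x̄_st) = √578.441 = 24.0508

SE(x̄_st) ≈ 24.1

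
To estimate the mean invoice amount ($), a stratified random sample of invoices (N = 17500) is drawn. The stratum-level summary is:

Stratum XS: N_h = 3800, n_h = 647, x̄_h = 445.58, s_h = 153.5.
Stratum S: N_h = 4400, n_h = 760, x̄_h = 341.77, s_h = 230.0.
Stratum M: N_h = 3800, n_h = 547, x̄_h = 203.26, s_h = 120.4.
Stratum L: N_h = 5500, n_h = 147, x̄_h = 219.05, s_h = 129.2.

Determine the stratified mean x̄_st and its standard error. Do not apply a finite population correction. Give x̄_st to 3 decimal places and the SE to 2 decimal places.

x̄_st ≈ 295.666, SE ≈ 4.31

x̄_st = Σ W_h x̄_h = (3800·445.58 + 4400·341.77 + 3800·203.26 + 5500·219.05)/17500 = 295.66600
V̂(x̄_st) = Σ W_h² s_h²/n_h, with W_h = N_h/N and N = 17500:
  stratum XS: (3800/17500)²·153.5²/647 = 1.71713
  stratum S: (4400/17500)²·230.0²/760 = 4.40019
  stratum M: (3800/17500)²·120.4²/547 = 1.24956
  stratum L: (5500/17500)²·129.2²/147 = 11.2165
V̂(x̄_st) = 18.5834
SE(x̄_st) = √18.5834 = 4.31084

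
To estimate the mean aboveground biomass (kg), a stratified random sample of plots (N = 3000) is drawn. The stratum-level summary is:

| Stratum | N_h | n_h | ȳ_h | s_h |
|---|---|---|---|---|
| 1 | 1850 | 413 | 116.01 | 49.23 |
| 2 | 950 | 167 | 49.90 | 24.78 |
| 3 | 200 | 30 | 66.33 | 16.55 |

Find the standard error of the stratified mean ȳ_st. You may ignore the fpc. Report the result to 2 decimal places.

SE(ȳ_st) ≈ 1.63

V̂(ȳ_st) = Σ W_h² s_h²/n_h, with W_h = N_h/N and N = 3000:
  stratum 1: (1850/3000)²·49.23²/413 = 2.23157
  stratum 2: (950/3000)²·24.78²/167 = 0.368715
  stratum 3: (200/3000)²·16.55²/30 = 0.0405781
V̂(ȳ_st) = 2.64086
SE(ȳ_st) = √2.64086 = 1.62507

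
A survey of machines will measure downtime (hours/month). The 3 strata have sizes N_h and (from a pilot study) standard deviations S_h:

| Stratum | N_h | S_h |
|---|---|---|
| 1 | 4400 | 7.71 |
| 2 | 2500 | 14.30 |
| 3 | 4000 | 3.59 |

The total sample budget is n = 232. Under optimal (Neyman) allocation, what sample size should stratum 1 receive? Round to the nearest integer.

94

Neyman allocation: n_h = n · N_h S_h / Σ N_i S_i, with n = 232.
  stratum 1: N_h·S_h = 4400·7.71 = 33924.00
  stratum 2: N_h·S_h = 2500·14.30 = 35750.00
  stratum 3: N_h·S_h = 4000·3.59 = 14360.00
Σ N_h S_h = 84034.00
n for stratum 1 = 232·33924.00/84034.00 = 93.657 → 94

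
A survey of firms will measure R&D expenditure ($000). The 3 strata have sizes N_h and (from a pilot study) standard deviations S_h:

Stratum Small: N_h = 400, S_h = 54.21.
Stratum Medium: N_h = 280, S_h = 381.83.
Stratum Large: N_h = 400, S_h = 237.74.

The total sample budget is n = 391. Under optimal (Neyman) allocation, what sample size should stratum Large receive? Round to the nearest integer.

Neyman allocation: n_h = n · N_h S_h / Σ N_i S_i, with n = 391.
  stratum Small: N_h·S_h = 400·54.21 = 21684.00
  stratum Medium: N_h·S_h = 280·381.83 = 106912.40
  stratum Large: N_h·S_h = 400·237.74 = 95096.00
Σ N_h S_h = 223692.40
n for stratum Large = 391·95096.00/223692.40 = 166.222 → 166

166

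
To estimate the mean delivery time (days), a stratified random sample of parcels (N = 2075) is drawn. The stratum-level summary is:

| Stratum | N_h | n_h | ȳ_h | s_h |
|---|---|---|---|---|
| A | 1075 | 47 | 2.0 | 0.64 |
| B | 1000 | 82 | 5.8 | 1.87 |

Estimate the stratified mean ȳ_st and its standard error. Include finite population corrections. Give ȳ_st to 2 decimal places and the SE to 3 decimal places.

ȳ_st = Σ W_h ȳ_h = (1075·2.0 + 1000·5.8)/2075 = 3.83133
V̂(ȳ_st) = Σ W_h² (1 − n_h/N_h) s_h²/n_h, with W_h = N_h/N and N = 2075:
  stratum A: (1075/2075)²·(1 − 47/1075)·0.64²/47 = 0.0022368
  stratum B: (1000/2075)²·(1 − 82/1000)·1.87²/82 = 0.00909234
V̂(ȳ_st) = 0.0113291
SE(ȳ_st) = √0.0113291 = 0.106438

ȳ_st ≈ 3.83, SE ≈ 0.106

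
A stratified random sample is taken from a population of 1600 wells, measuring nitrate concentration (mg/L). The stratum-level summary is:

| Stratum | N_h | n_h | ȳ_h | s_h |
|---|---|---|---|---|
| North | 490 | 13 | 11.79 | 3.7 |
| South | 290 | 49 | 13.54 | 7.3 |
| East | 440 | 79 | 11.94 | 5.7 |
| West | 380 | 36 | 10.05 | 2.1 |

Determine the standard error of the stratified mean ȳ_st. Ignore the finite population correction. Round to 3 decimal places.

V̂(ȳ_st) = Σ W_h² s_h²/n_h, with W_h = N_h/N and N = 1600:
  stratum North: (490/1600)²·3.7²/13 = 0.0987671
  stratum South: (290/1600)²·7.3²/49 = 0.0357278
  stratum East: (440/1600)²·5.7²/79 = 0.031102
  stratum West: (380/1600)²·2.1²/36 = 0.00690977
V̂(ȳ_st) = 0.172507
SE(ȳ_st) = √0.172507 = 0.415339

SE(ȳ_st) ≈ 0.415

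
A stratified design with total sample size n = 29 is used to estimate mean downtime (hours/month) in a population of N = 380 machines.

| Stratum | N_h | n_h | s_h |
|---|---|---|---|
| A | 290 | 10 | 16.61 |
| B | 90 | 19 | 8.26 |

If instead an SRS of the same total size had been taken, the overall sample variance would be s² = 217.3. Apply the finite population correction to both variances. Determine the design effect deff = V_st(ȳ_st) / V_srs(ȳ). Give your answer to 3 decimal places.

V̂(ȳ_st) = Σ W_h² (1 − n_h/N_h) s_h²/n_h, with W_h = N_h/N and N = 380:
  stratum A: (290/380)²·(1 − 10/290)·16.61²/10 = 15.5142
  stratum B: (90/380)²·(1 − 19/90)·8.26²/19 = 0.158906
V_st = 15.6731
V_srs = (1 − 29/380)·217.3/29 = 6.92126
deff = V_st / V_srs = 15.6731/6.92126 = 2.2645

deff ≈ 2.264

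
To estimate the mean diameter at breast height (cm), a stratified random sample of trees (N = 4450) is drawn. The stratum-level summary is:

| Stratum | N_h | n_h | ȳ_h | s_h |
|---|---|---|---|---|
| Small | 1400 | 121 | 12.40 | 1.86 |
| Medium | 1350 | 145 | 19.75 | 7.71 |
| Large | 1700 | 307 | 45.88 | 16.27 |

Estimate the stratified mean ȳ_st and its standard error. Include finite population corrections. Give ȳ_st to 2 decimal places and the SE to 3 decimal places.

ȳ_st ≈ 27.42, SE ≈ 0.373

ȳ_st = Σ W_h ȳ_h = (1400·12.40 + 1350·19.75 + 1700·45.88)/4450 = 27.41989
V̂(ȳ_st) = Σ W_h² (1 − n_h/N_h) s_h²/n_h, with W_h = N_h/N and N = 4450:
  stratum Small: (1400/4450)²·(1 − 121/1400)·1.86²/121 = 0.00258535
  stratum Medium: (1350/4450)²·(1 − 145/1350)·7.71²/145 = 0.0336776
  stratum Large: (1700/4450)²·(1 − 307/1700)·16.27²/307 = 0.103114
V̂(ȳ_st) = 0.139377
SE(ȳ_st) = √0.139377 = 0.373332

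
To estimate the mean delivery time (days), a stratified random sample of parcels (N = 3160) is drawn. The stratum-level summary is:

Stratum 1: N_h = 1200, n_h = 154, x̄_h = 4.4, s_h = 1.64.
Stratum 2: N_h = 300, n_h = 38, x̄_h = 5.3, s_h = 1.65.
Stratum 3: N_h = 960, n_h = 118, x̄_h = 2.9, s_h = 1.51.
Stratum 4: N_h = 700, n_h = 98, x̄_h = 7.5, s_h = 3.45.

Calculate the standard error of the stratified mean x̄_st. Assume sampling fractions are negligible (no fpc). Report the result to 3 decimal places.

SE(x̄_st) ≈ 0.104

V̂(x̄_st) = Σ W_h² s_h²/n_h, with W_h = N_h/N and N = 3160:
  stratum 1: (1200/3160)²·1.64²/154 = 0.00251858
  stratum 2: (300/3160)²·1.65²/38 = 0.000645732
  stratum 3: (960/3160)²·1.51²/118 = 0.00178336
  stratum 4: (700/3160)²·3.45²/98 = 0.00595983
V̂(x̄_st) = 0.0109075
SE(x̄_st) = √0.0109075 = 0.104439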